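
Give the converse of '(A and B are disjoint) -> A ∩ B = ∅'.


The converse of (P → Q) is (Q → P). It is not in general equivalent to the original.
Here P = '(A and B are disjoint)' and Q = 'A ∩ B = ∅'.

If A ∩ B = ∅, then (A and B are disjoint).


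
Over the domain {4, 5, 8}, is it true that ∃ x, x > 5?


Evaluate the predicate on each element: 4:F, 5:F, 8:T.
Witness x = 8 satisfies the predicate.

T


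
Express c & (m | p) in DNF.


Step 1: Distribute ∧ over ∨: c ∧ (m ∨ p) = (c ∧ m) ∨ (c ∧ p).

(c & m) | (c & p)


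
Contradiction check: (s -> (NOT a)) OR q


Truth table over {a, q, s}:
a | q | s | φ
-------------
F | F | F | T
T | F | F | T
F | T | F | T
T | T | F | T
F | F | T | T
T | F | T | F
F | T | T | T
T | T | T | T
Satisfying assignment at row 1: a=F, q=F, s=F gives T.

No, it is not a contradiction.


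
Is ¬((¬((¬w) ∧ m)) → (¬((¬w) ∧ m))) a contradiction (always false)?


Truth table over {m, w}:
m | w | φ
---------
F | F | F
T | F | F
F | T | F
T | T | F
Every row is false.

Yes, it is a contradiction.


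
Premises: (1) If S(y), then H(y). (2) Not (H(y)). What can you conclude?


Modus tollens: from (P → Q) and ¬Q, infer ¬P.
Q = 'H(y)' is denied; since P → Q, P must also fail.

Not (S(y)).


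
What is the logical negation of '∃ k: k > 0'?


¬(∀ x: φ) = ∃ x: ¬φ, and ¬(∃ x: φ) = ∀ x: ¬φ.
Apply to the existential statement.

∀ k: ¬(k > 0)


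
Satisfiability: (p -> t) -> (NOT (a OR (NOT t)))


Search for a satisfying assignment over {a, p, t}.
Try a=F, p=T, t=F: the formula evaluates to T.
A satisfying assignment exists.

Satisfiable.


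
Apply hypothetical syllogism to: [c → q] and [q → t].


Hypothetical syllogism: from (P → Q) and (Q → R), infer (P → R).
Chain the two implications through the shared middle term 'q'.

c → t


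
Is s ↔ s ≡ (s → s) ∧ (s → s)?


Compare truth tables:
s | φ | ψ
---------
F | T | T
T | T | T
The columns φ and ψ agree on every row.

Yes, they are logically equivalent.


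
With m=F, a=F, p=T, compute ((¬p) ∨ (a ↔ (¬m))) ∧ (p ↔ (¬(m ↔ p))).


Substitute m=F, a=F, p=T:
¬p = F
¬m = T
a ↔ (¬m) = F ↔ T = F
(¬p) ∨ (a ↔ (¬m)) = F ∨ F = F
m ↔ p = F ↔ T = F
¬(m ↔ p) = T
p ↔ (¬(m ↔ p)) = T ↔ T = T
((¬p) ∨ (a ↔ (¬m))) ∧ (p ↔ (¬(m ↔ p))) = F ∧ T = F

F


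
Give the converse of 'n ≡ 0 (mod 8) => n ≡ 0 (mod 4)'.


The converse of (P → Q) is (Q → P). It is not in general equivalent to the original.
Here P = 'n ≡ 0 (mod 8)' and Q = 'n ≡ 0 (mod 4)'.

If n ≡ 0 (mod 4), then n ≡ 0 (mod 8).


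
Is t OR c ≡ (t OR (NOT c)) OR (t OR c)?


Compare truth tables:
c | t | φ | ψ
-------------
F | F | F | T
T | F | T | T
F | T | T | T
T | T | T | T
They differ at row 1 (c=F, t=F): φ=F but ψ=T.

No, they are not logically equivalent.


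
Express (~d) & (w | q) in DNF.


Step 1: Distribute ∧ over ∨: (¬d) ∧ (w ∨ q) = ((¬d) ∧ w) ∨ ((¬d) ∧ q).

((~d) & w) | ((~d) & q)


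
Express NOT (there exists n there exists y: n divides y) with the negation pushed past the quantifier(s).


Negation flips each quantifier (∀↔∃) and negates the inner predicate.
¬(there exists n there exists y: φ) = for all n for all y: ¬φ.

for all n for all y: NOT(n divides y)


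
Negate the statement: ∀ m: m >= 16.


¬(∀ x: φ) = ∃ x: ¬φ, and ¬(∃ x: φ) = ∀ x: ¬φ.
Apply to the universal statement.

∃ m: ¬(m >= 16)


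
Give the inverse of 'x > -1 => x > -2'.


The inverse of (P → Q) is (¬P → ¬Q). It is equivalent to the converse, not to the original.
Here P = 'x > -1' and Q = 'x > -2'.

If not (x > -1), then not (x > -2).


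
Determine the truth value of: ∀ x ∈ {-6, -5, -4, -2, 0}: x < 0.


Evaluate the predicate on each element: -6:T, -5:T, -4:T, -2:T, 0:F.
Counterexample x = 0 fails the predicate.

F


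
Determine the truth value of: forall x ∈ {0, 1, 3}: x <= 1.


Evaluate the predicate on each element: 0:True, 1:True, 3:False.
Counterexample x = 3 fails the predicate.

False


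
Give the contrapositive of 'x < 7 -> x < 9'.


The contrapositive of (P → Q) is (¬Q → ¬P); it is logically equivalent to the original.
Here P = 'x < 7' and Q = 'x < 9'.

If not (x < 9), then not (x < 7).


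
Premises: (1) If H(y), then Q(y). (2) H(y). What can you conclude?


Modus ponens: from (P → Q) and P, infer Q.
P = 'H(y)' is asserted, and P → Q holds, so Q follows.

Q(y).


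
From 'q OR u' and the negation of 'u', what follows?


Disjunctive syllogism: from (P ∨ Q) and ¬P, infer Q.
One disjunct, 'u', is ruled out; the other must hold.

q


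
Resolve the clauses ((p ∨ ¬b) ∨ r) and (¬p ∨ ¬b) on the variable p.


The clauses contain complementary literals p and ¬p.
Resolution eliminates this pair and disjoins the remaining literals (merging duplicates).

(¬b ∨ r)


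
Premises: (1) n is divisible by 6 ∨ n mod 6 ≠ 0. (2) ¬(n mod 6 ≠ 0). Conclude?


Disjunctive syllogism: from (P ∨ Q) and ¬P, infer Q.
One disjunct, 'n mod 6 ≠ 0', is ruled out; the other must hold.

n is divisible by 6


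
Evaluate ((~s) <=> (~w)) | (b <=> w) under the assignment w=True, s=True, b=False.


Substitute w=True, s=True, b=False:
~s = False
~w = False
(~s) <=> (~w) = False <=> False = True
b <=> w = False <=> True = False
((~s) <=> (~w)) | (b <=> w) = True | False = True

True


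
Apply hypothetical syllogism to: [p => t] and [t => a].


Hypothetical syllogism: from (P → Q) and (Q → R), infer (P → R).
Chain the two implications through the shared middle term 't'.

p => a


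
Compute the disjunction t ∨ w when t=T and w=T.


Disjunction is false only when both operands are false.
Substitute: t=T, w=T.
T ∨ T evaluates to T.

T


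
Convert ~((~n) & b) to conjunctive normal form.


Step 1: Apply De Morgan: ¬((¬n) ∧ b) = ¬(¬n) ∨ ¬b.
Step 2: Eliminate any double negations (¬¬X = X).

n | (~b)


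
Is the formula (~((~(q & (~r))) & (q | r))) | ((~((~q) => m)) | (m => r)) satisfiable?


Search for a satisfying assignment over {m, q, r}.
Try m=False, q=False, r=False: the formula evaluates to True.
A satisfying assignment exists.

Satisfiable.


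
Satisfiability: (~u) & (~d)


Search for a satisfying assignment over {d, u}.
Try d=False, u=False: the formula evaluates to True.
A satisfying assignment exists.

Satisfiable.


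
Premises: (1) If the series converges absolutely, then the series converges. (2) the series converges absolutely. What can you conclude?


Modus ponens: from (P → Q) and P, infer Q.
P = 'the series converges absolutely' is asserted, and P → Q holds, so Q follows.

the series converges.


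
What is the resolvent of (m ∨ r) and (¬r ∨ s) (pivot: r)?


The clauses contain complementary literals r and ¬r.
Resolution eliminates this pair and disjoins the remaining literals (merging duplicates).

(m ∨ s)


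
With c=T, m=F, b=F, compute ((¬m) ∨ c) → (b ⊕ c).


Substitute c=T, m=F, b=F:
¬m = T
(¬m) ∨ c = T ∨ T = T
b ⊕ c = F ⊕ T = T
((¬m) ∨ c) → (b ⊕ c) = T → T = T

T


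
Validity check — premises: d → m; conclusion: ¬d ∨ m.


This matches the form of material implication: the conclusion follows in every model of the premises.

Valid.


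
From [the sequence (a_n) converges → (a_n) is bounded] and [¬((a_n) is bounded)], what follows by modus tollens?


Modus tollens: from (P → Q) and ¬Q, infer ¬P.
Q = '(a_n) is bounded' is denied; since P → Q, P must also fail.

Not (the sequence (a_n) converges).


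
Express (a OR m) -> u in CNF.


Step 1: Rewrite as ¬(a ∨ m) ∨ u = (¬a ∧ ¬m) ∨ u.
Step 2: Distribute ∨ over ∧.

((NOT a) OR u) AND ((NOT m) OR u)


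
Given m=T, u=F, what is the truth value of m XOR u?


Exclusive or is true when exactly one operand is true.
Substitute: m=T, u=F.
T XOR F evaluates to T.

T


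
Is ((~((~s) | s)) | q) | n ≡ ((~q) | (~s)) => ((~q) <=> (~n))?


Compare truth tables:
n | q | s | φ | ψ
-----------------
False | False | False | False | True
True | False | False | True | False
False | True | False | True | False
True | True | False | True | True
False | False | True | False | True
True | False | True | True | False
False | True | True | True | True
True | True | True | True | True
They differ at row 1 (n=False, q=False, s=False): φ=False but ψ=True.

No, they are not logically equivalent.


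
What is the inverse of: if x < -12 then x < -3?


The inverse of (P → Q) is (¬P → ¬Q). It is equivalent to the converse, not to the original.
Here P = 'x < -12' and Q = 'x < -3'.

If not (x < -12), then not (x < -3).


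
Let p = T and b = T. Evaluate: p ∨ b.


Disjunction is false only when both operands are false.
Substitute: p=T, b=T.
T ∨ T evaluates to T.

T


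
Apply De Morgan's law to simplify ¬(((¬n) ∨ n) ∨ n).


De Morgan: the negation of a disjunction is the conjunction of the negations.
Distribute ¬ across ∨, flipping it to ∧, and negate each literal.

(n ∧ (¬n)) ∧ (¬n)


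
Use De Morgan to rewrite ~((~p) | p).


De Morgan: the negation of a disjunction is the conjunction of the negations.
Distribute ~ across |, flipping it to &, and negate each literal.

p & (~p)


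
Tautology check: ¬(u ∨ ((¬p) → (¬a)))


Build the truth table over {a, p, u}:
a | p | u | φ
-------------
F | F | F | F
T | F | F | T
F | T | F | F
T | T | F | F
F | F | T | F
T | F | T | F
F | T | T | F
T | T | T | F
Counterexample at row 1: with a=F, p=F, u=F, the formula is F.

No, it is not a tautology.


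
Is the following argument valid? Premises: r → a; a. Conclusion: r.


This is affirming the consequent (fallacy). There exist truth assignments where the premises are all true but the conclusion is false.

Invalid.


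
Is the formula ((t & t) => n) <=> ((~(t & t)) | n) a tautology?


Build the truth table over {n, t}:
n | t | φ
---------
False | False | True
True | False | True
False | True | True
True | True | True
Every row evaluates to true.

Yes, it is a tautology.


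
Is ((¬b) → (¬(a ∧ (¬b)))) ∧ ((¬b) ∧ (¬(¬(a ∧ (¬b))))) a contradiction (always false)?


Truth table over {a, b}:
a | b | φ
---------
F | F | F
T | F | F
F | T | F
T | T | F
Every row is false.

Yes, it is a contradiction.


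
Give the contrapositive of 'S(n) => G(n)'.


The contrapositive of (P → Q) is (¬Q → ¬P); it is logically equivalent to the original.
Here P = 'S(n)' and Q = 'G(n)'.

If not (G(n)), then not (S(n)).


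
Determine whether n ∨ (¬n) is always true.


Build the truth table over {n}:
n | φ
-----
F | T
T | T
Every row evaluates to true.

Yes, it is a tautology.


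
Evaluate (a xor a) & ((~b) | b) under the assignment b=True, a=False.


Substitute b=True, a=False:
a xor a = False xor False = False
~b = False
(~b) | b = False | True = True
(a xor a) & ((~b) | b) = False & True = False

False


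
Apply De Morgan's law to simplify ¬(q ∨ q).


De Morgan: the negation of a disjunction is the conjunction of the negations.
Distribute ¬ across ∨, flipping it to ∧, and negate each literal.

(¬q) ∧ (¬q)


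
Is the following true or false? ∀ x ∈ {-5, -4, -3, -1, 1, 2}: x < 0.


Evaluate the predicate on each element: -5:T, -4:T, -3:T, -1:T, 1:F, 2:F.
Counterexample x = 1 fails the predicate.

F


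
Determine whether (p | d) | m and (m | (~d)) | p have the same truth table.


Compare truth tables:
d | m | p | φ | ψ
-----------------
False | False | False | False | True
True | False | False | True | False
False | True | False | True | True
True | True | False | True | True
False | False | True | True | True
True | False | True | True | True
False | True | True | True | True
True | True | True | True | True
They differ at row 1 (d=False, m=False, p=False): φ=False but ψ=True.

No, they are not logically equivalent.


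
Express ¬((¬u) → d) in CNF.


Step 1: Rewrite (¬u) → d as ¬(¬u) ∨ d.
Step 2: Negate: ¬(¬(¬u) ∨ d) = (¬u) ∧ ¬d (De Morgan + double negation).

(¬u) ∧ (¬d)


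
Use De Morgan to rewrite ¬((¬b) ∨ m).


De Morgan: the negation of a disjunction is the conjunction of the negations.
Distribute ¬ across ∨, flipping it to ∧, and negate each literal.

b ∧ (¬m)


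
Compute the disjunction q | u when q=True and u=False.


Disjunction is false only when both operands are false.
Substitute: q=True, u=False.
True | False evaluates to True.

True


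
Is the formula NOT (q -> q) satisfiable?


Check all 2 assignments over {q}:
q | φ
-----
F | F
T | F
No assignment makes the formula true.

Unsatisfiable.


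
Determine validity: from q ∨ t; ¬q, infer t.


This matches the form of disjunctive syllogism: the conclusion follows in every model of the premises.

Valid.


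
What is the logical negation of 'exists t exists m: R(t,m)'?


Negation flips each quantifier (∀↔∃) and negates the inner predicate.
¬(exists t exists m: φ) = forall t forall m: ¬φ.

forall t forall m: ~(R(t,m))


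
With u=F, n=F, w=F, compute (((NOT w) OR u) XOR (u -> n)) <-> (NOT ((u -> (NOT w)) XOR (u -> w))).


Substitute u=F, n=F, w=F:
NOT w = T
(NOT w) OR u = T OR F = T
u -> n = F -> F = T
((NOT w) OR u) XOR (u -> n) = T XOR T = F
NOT w = T
u -> (NOT w) = F -> T = T
u -> w = F -> F = T
(u -> (NOT w)) XOR (u -> w) = T XOR T = F
NOT ((u -> (NOT w)) XOR (u -> w)) = T
(((NOT w) OR u) XOR (u -> n)) <-> (NOT ((u -> (NOT w)) XOR (u -> w))) = F <-> T = F

F


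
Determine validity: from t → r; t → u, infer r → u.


This is (no valid rule). There exist truth assignments where the premises are all true but the conclusion is false.

Invalid.


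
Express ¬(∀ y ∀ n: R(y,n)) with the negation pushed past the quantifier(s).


Negation flips each quantifier (∀↔∃) and negates the inner predicate.
¬(∀ y ∀ n: φ) = ∃ y ∃ n: ¬φ.

∃ y ∃ n: ¬(R(y,n))


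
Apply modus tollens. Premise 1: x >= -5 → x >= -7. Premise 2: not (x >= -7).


Modus tollens: from (P → Q) and ¬Q, infer ¬P.
Q = 'x >= -7' is denied; since P → Q, P must also fail.

Not (x >= -5).


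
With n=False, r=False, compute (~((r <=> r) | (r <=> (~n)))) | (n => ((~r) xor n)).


Substitute n=False, r=False:
r <=> r = False <=> False = True
~n = True
r <=> (~n) = False <=> True = False
(r <=> r) | (r <=> (~n)) = True | False = True
~((r <=> r) | (r <=> (~n))) = False
~r = True
(~r) xor n = True xor False = True
n => ((~r) xor n) = False => True = True
(~((r <=> r) | (r <=> (~n)))) | (n => ((~r) xor n)) = False | True = True

True


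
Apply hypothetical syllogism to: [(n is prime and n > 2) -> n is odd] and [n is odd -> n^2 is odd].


Hypothetical syllogism: from (P → Q) and (Q → R), infer (P → R).
Chain the two implications through the shared middle term 'n is odd'.

(n is prime and n > 2) -> n^2 is odd


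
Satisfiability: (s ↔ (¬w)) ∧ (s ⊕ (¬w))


Check all 4 assignments over {s, w}:
s | w | φ
---------
F | F | F
T | F | F
F | T | F
T | T | F
No assignment makes the formula true.

Unsatisfiable.


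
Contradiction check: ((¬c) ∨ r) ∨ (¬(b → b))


Truth table over {b, c, r}:
b | c | r | φ
-------------
F | F | F | T
T | F | F | T
F | T | F | F
T | T | F | F
F | F | T | T
T | F | T | T
F | T | T | T
T | T | T | T
Satisfying assignment at row 1: b=F, c=F, r=F gives T.

No, it is not a contradiction.


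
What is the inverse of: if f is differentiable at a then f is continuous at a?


The inverse of (P → Q) is (¬P → ¬Q). It is equivalent to the converse, not to the original.
Here P = 'f is differentiable at a' and Q = 'f is continuous at a'.

If not (f is differentiable at a), then not (f is continuous at a).


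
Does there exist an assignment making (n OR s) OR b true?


Search for a satisfying assignment over {b, n, s}.
Try b=T, n=F, s=F: the formula evaluates to T.
A satisfying assignment exists.

Satisfiable.


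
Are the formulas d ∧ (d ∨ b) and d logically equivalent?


Compare truth tables:
b | d | φ | ψ
-------------
F | F | F | F
T | F | F | F
F | T | T | T
T | T | T | T
The columns φ and ψ agree on every row.

Yes, they are logically equivalent.


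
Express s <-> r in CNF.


Step 1: Rewrite s ↔ r as (s → r) ∧ (r → s).
Step 2: Rewrite each implication as a disjunction.

((NOT s) OR r) AND ((NOT r) OR s)


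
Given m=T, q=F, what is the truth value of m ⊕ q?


Exclusive or is true when exactly one operand is true.
Substitute: m=T, q=F.
T ⊕ F evaluates to T.

T


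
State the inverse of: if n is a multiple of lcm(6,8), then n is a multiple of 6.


The inverse of (P → Q) is (¬P → ¬Q). It is equivalent to the converse, not to the original.
Here P = 'n is a multiple of lcm(6,8)' and Q = 'n is a multiple of 6'.

If not (n is a multiple of lcm(6,8)), then not (n is a multiple of 6).


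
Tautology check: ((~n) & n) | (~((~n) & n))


Build the truth table over {n}:
n | φ
-----
False | True
True | True
Every row evaluates to true.

Yes, it is a tautology.


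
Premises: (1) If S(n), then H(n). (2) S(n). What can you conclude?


Modus ponens: from (P → Q) and P, infer Q.
P = 'S(n)' is asserted, and P → Q holds, so Q follows.

H(n).


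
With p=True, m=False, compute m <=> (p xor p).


Substitute p=True, m=False:
p xor p = True xor True = False
m <=> (p xor p) = False <=> False = True

True


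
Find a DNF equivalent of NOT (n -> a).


Step 1: Rewrite implication then negate: ¬(¬n ∨ a) = n ∧ ¬a.

n AND (NOT a)


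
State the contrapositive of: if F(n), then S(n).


The contrapositive of (P → Q) is (¬Q → ¬P); it is logically equivalent to the original.
Here P = 'F(n)' and Q = 'S(n)'.

If not (S(n)), then not (F(n)).


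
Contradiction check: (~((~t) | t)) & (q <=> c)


Truth table over {c, q, t}:
c | q | t | φ
-------------
False | False | False | False
True | False | False | False
False | True | False | False
True | True | False | False
False | False | True | False
True | False | True | False
False | True | True | False
True | True | True | False
Every row is false.

Yes, it is a contradiction.


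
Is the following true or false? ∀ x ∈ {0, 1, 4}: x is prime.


Evaluate the predicate on each element: 0:F, 1:F, 4:F.
Counterexample x = 0 fails the predicate.

F


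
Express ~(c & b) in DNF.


Step 1: Apply De Morgan: ¬(c ∧ b) = ¬c ∨ ¬b.

(~c) | (~b)


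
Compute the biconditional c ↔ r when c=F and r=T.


Biconditional is true when both operands have the same truth value.
Substitute: c=F, r=T.
F ↔ T evaluates to F.

F


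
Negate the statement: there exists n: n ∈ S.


¬(for all x: φ) = there exists x: ¬φ, and ¬(there exists x: φ) = for all x: ¬φ.
Apply to the existential statement.

for all n: NOT(n ∈ S)


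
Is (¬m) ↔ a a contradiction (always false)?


Truth table over {a, m}:
a | m | φ
---------
F | F | F
T | F | T
F | T | T
T | T | F
Satisfying assignment at row 2: a=T, m=F gives T.

No, it is not a contradiction.


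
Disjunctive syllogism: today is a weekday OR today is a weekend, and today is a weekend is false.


Disjunctive syllogism: from (P ∨ Q) and ¬P, infer Q.
One disjunct, 'today is a weekend', is ruled out; the other must hold.

today is a weekday


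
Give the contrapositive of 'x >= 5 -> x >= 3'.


The contrapositive of (P → Q) is (¬Q → ¬P); it is logically equivalent to the original.
Here P = 'x >= 5' and Q = 'x >= 3'.

If not (x >= 3), then not (x >= 5).


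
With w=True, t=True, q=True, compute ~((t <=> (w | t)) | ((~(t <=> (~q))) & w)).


Substitute w=True, t=True, q=True:
w | t = True | True = True
t <=> (w | t) = True <=> True = True
~q = False
t <=> (~q) = True <=> False = False
~(t <=> (~q)) = True
(~(t <=> (~q))) & w = True & True = True
(t <=> (w | t)) | ((~(t <=> (~q))) & w) = True | True = True
~((t <=> (w | t)) | ((~(t <=> (~q))) & w)) = False

False


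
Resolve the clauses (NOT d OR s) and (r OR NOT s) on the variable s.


The clauses contain complementary literals s and NOTs.
Resolution eliminates this pair and disjoins the remaining literals (merging duplicates).

(NOT d OR r)


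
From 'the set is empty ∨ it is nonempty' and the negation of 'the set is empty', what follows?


Disjunctive syllogism: from (P ∨ Q) and ¬P, infer Q.
One disjunct, 'the set is empty', is ruled out; the other must hold.

it is nonempty


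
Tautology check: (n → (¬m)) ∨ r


Build the truth table over {m, n, r}:
m | n | r | φ
-------------
F | F | F | T
T | F | F | T
F | T | F | T
T | T | F | F
F | F | T | T
T | F | T | T
F | T | T | T
T | T | T | T
Counterexample at row 4: with m=T, n=T, r=F, the formula is F.

No, it is not a tautology.


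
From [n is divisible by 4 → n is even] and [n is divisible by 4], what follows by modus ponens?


Modus ponens: from (P → Q) and P, infer Q.
P = 'n is divisible by 4' is asserted, and P → Q holds, so Q follows.

n is even.


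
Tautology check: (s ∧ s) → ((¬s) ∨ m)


Build the truth table over {m, s}:
m | s | φ
---------
F | F | T
T | F | T
F | T | F
T | T | T
Counterexample at row 3: with m=F, s=T, the formula is F.

No, it is not a tautology.


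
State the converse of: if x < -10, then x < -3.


The converse of (P → Q) is (Q → P). It is not in general equivalent to the original.
Here P = 'x < -10' and Q = 'x < -3'.

If x < -3, then x < -10.


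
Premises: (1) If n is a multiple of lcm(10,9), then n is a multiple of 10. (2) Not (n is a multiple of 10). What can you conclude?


Modus tollens: from (P → Q) and ¬Q, infer ¬P.
Q = 'n is a multiple of 10' is denied; since P → Q, P must also fail.

Not (n is a multiple of lcm(10,9)).


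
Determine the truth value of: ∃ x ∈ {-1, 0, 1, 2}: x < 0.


Evaluate the predicate on each element: -1:T, 0:F, 1:F, 2:F.
Witness x = -1 satisfies the predicate.

T


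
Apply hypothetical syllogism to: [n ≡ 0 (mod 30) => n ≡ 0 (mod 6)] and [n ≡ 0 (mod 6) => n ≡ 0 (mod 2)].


Hypothetical syllogism: from (P → Q) and (Q → R), infer (P → R).
Chain the two implications through the shared middle term 'n ≡ 0 (mod 6)'.

n ≡ 0 (mod 30) => n ≡ 0 (mod 2)


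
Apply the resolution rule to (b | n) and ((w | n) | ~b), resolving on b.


The clauses contain complementary literals b and ~b.
Resolution eliminates this pair and disjoins the remaining literals (merging duplicates).

(n | w)


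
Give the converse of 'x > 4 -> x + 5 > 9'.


The converse of (P → Q) is (Q → P). It is not in general equivalent to the original.
Here P = 'x > 4' and Q = 'x + 5 > 9'.

If x + 5 > 9, then x > 4.


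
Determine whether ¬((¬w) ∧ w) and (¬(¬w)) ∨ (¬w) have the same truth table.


Compare truth tables:
w | φ | ψ
---------
F | T | T
T | T | T
The columns φ and ψ agree on every row.

Yes, they are logically equivalent.


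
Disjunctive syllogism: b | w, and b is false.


Disjunctive syllogism: from (P ∨ Q) and ¬P, infer Q.
One disjunct, 'b', is ruled out; the other must hold.

w


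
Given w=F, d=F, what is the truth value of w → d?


Implication is false only when antecedent is true and consequent is false.
Substitute: w=F, d=F.
F → F evaluates to T.

T


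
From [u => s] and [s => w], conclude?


Hypothetical syllogism: from (P → Q) and (Q → R), infer (P → R).
Chain the two implications through the shared middle term 's'.

u => w


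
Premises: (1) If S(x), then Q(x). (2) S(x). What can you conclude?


Modus ponens: from (P → Q) and P, infer Q.
P = 'S(x)' is asserted, and P → Q holds, so Q follows.

Q(x).


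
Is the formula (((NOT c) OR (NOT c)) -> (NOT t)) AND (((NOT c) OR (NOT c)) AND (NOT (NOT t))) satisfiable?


Check all 4 assignments over {c, t}:
c | t | φ
---------
F | F | F
T | F | F
F | T | F
T | T | F
No assignment makes the formula true.

Unsatisfiable.


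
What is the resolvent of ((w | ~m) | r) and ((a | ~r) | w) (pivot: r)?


The clauses contain complementary literals r and ~r.
Resolution eliminates this pair and disjoins the remaining literals (merging duplicates).

((w | ~m) | a)


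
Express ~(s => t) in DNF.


Step 1: Rewrite implication then negate: ¬(¬s ∨ t) = s ∧ ¬t.

s & (~t)


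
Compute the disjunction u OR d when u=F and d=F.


Disjunction is false only when both operands are false.
Substitute: u=F, d=F.
F OR F evaluates to F.

F


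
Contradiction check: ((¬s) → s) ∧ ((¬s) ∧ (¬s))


Truth table over {s}:
s | φ
-----
F | F
T | F
Every row is false.

Yes, it is a contradiction.


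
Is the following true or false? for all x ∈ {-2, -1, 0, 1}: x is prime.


Evaluate the predicate on each element: -2:F, -1:F, 0:F, 1:F.
Counterexample x = -2 fails the predicate.

F


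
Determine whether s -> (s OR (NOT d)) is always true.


Build the truth table over {d, s}:
d | s | φ
---------
F | F | T
T | F | T
F | T | T
T | T | T
Every row evaluates to true.

Yes, it is a tautology.


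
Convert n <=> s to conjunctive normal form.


Step 1: Rewrite n ↔ s as (n → s) ∧ (s → n).
Step 2: Rewrite each implication as a disjunction.

((~n) | s) & ((~s) | n)


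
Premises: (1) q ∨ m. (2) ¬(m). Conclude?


Disjunctive syllogism: from (P ∨ Q) and ¬P, infer Q.
One disjunct, 'm', is ruled out; the other must hold.

q


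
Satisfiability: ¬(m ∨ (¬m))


Check all 2 assignments over {m}:
m | φ
-----
F | F
T | F
No assignment makes the formula true.

Unsatisfiable.


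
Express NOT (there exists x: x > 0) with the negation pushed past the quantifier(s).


¬(for all x: φ) = there exists x: ¬φ, and ¬(there exists x: φ) = for all x: ¬φ.
Apply to the existential statement.

for all x: NOT(x > 0)


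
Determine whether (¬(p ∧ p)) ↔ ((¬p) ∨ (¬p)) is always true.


Build the truth table over {p}:
p | φ
-----
F | T
T | T
Every row evaluates to true.

Yes, it is a tautology.


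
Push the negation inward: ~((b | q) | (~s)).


De Morgan: the negation of a disjunction is the conjunction of the negations.
Distribute ~ across |, flipping it to &, and negate each literal.

((~b) & (~q)) & s


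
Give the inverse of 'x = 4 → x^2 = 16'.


The inverse of (P → Q) is (¬P → ¬Q). It is equivalent to the converse, not to the original.
Here P = 'x = 4' and Q = 'x^2 = 16'.

If not (x = 4), then not (x^2 = 16).


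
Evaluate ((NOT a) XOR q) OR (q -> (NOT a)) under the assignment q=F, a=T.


Substitute q=F, a=T:
NOT a = F
(NOT a) XOR q = F XOR F = F
NOT a = F
q -> (NOT a) = F -> F = T
((NOT a) XOR q) OR (q -> (NOT a)) = F OR T = T

T


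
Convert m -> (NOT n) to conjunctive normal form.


Step 1: Rewrite m → (¬n) as ¬m ∨ (¬n).

(NOT m) OR (NOT n)


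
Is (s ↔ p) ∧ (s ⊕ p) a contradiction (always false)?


Truth table over {p, s}:
p | s | φ
---------
F | F | F
T | F | F
F | T | F
T | T | F
Every row is false.

Yes, it is a contradiction.


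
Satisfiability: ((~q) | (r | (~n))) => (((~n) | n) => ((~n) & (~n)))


Search for a satisfying assignment over {n, q, r}.
Try n=False, q=False, r=False: the formula evaluates to True.
A satisfying assignment exists.

Satisfiable.


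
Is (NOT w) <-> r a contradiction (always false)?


Truth table over {r, w}:
r | w | φ
---------
F | F | F
T | F | T
F | T | T
T | T | F
Satisfying assignment at row 2: r=T, w=F gives T.

No, it is not a contradiction.


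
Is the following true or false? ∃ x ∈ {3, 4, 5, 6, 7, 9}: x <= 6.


Evaluate the predicate on each element: 3:T, 4:T, 5:T, 6:T, 7:F, 9:F.
Witness x = 3 satisfies the predicate.

T


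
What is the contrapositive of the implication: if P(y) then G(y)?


The contrapositive of (P → Q) is (¬Q → ¬P); it is logically equivalent to the original.
Here P = 'P(y)' and Q = 'G(y)'.

If not (G(y)), then not (P(y)).


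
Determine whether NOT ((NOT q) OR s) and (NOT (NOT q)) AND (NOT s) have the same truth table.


Compare truth tables:
q | s | φ | ψ
-------------
F | F | F | F
T | F | T | T
F | T | F | F
T | T | F | F
The columns φ and ψ agree on every row.

Yes, they are logically equivalent.


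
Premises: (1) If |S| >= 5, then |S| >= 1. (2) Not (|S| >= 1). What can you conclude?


Modus tollens: from (P → Q) and ¬Q, infer ¬P.
Q = '|S| >= 1' is denied; since P → Q, P must also fail.

Not (|S| >= 5).


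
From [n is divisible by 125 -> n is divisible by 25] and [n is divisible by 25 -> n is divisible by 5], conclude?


Hypothetical syllogism: from (P → Q) and (Q → R), infer (P → R).
Chain the two implications through the shared middle term 'n is divisible by 25'.

n is divisible by 125 -> n is divisible by 5


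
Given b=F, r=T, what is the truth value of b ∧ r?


Conjunction is true only when both operands are true.
Substitute: b=F, r=T.
F ∧ T evaluates to F.

F


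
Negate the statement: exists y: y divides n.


¬(forall x: φ) = exists x: ¬φ, and ¬(exists x: φ) = forall x: ¬φ.
Apply to the existential statement.

forall y: ~(y divides n)


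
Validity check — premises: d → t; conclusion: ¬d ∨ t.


This matches the form of material implication: the conclusion follows in every model of the premises.

Valid.


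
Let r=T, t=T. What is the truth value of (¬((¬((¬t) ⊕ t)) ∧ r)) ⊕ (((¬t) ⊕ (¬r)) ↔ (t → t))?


Substitute r=T, t=T:
… (earlier sub-steps elided)
(¬t) ⊕ t = F ⊕ T = T
¬((¬t) ⊕ t) = F
(¬((¬t) ⊕ t)) ∧ r = F ∧ T = F
¬((¬((¬t) ⊕ t)) ∧ r) = T
¬t = F
¬r = F
(¬t) ⊕ (¬r) = F ⊕ F = F
t → t = T → T = T
((¬t) ⊕ (¬r)) ↔ (t → t) = F ↔ T = F
(¬((¬((¬t) ⊕ t)) ∧ r)) ⊕ (((¬t) ⊕ (¬r)) ↔ (t → t)) = T ⊕ F = T

T


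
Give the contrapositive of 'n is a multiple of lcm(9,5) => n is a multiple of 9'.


The contrapositive of (P → Q) is (¬Q → ¬P); it is logically equivalent to the original.
Here P = 'n is a multiple of lcm(9,5)' and Q = 'n is a multiple of 9'.

If not (n is a multiple of 9), then not (n is a multiple of lcm(9,5)).


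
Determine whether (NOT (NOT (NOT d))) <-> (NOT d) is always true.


Build the truth table over {d}:
d | φ
-----
F | T
T | T
Every row evaluates to true.

Yes, it is a tautology.


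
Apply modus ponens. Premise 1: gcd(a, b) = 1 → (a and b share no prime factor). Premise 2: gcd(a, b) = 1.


Modus ponens: from (P → Q) and P, infer Q.
P = 'gcd(a, b) = 1' is asserted, and P → Q holds, so Q follows.

(a and b share no prime factor).


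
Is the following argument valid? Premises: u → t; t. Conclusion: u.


This is affirming the consequent (fallacy). There exist truth assignments where the premises are all true but the conclusion is false.

Invalid.


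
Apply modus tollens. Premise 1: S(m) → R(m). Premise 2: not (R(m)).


Modus tollens: from (P → Q) and ¬Q, infer ¬P.
Q = 'R(m)' is denied; since P → Q, P must also fail.

Not (S(m)).


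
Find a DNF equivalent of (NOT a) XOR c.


Step 1: (¬a) ⊕ c is true exactly when they disagree: ((¬a) ∧ ¬c) ∨ (¬(¬a) ∧ c).
Step 2: Eliminate any double negations (¬¬X = X).

((NOT a) AND (NOT c)) OR (a AND c)


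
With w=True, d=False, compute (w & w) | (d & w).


Substitute w=True, d=False:
w & w = True & True = True
d & w = False & True = False
(w & w) | (d & w) = True | False = True

True


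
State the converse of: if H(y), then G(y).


The converse of (P → Q) is (Q → P). It is not in general equivalent to the original.
Here P = 'H(y)' and Q = 'G(y)'.

If G(y), then H(y).


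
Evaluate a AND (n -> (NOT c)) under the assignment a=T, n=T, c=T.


Substitute a=T, n=T, c=T:
NOT c = F
n -> (NOT c) = T -> F = F
a AND (n -> (NOT c)) = T AND F = F

F


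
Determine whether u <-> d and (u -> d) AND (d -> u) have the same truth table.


Compare truth tables:
d | u | φ | ψ
-------------
F | F | T | T
T | F | F | F
F | T | F | F
T | T | T | T
The columns φ and ψ agree on every row.

Yes, they are logically equivalent.


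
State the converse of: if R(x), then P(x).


The converse of (P → Q) is (Q → P). It is not in general equivalent to the original.
Here P = 'R(x)' and Q = 'P(x)'.

If P(x), then R(x).


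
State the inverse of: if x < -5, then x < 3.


The inverse of (P → Q) is (¬P → ¬Q). It is equivalent to the converse, not to the original.
Here P = 'x < -5' and Q = 'x < 3'.

If not (x < -5), then not (x < 3).


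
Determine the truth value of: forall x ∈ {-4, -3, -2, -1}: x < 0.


Evaluate the predicate on each element: -4:True, -3:True, -2:True, -1:True.
Every element satisfies the predicate.

True


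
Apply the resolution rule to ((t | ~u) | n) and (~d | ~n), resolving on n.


The clauses contain complementary literals n and ~n.
Resolution eliminates this pair and disjoins the remaining literals (merging duplicates).

((~u | t) | ~d)


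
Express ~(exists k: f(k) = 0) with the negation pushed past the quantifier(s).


¬(forall x: φ) = exists x: ¬φ, and ¬(exists x: φ) = forall x: ¬φ.
Apply to the existential statement.

forall k: ~(f(k) = 0)


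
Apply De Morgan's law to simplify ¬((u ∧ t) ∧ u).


De Morgan: the negation of a conjunction is the disjunction of the negations.
Distribute ¬ across ∧, flipping it to ∨, and negate each literal.

((¬u) ∨ (¬t)) ∨ (¬u)


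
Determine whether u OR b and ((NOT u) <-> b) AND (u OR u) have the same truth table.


Compare truth tables:
b | u | φ | ψ
-------------
F | F | F | F
T | F | T | F
F | T | T | T
T | T | T | F
They differ at row 2 (b=T, u=F): φ=T but ψ=F.

No, they are not logically equivalent.


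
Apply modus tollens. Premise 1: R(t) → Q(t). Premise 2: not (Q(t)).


Modus tollens: from (P → Q) and ¬Q, infer ¬P.
Q = 'Q(t)' is denied; since P → Q, P must also fail.

Not (R(t)).


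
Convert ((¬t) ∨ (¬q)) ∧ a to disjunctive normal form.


Step 1: Distribute ∧ over ∨: ((¬t) ∨ (¬q)) ∧ a = ((¬t) ∧ a) ∨ ((¬q) ∧ a).

((¬t) ∧ a) ∨ ((¬q) ∧ a)


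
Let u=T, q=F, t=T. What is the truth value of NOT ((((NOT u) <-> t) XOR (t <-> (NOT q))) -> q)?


Substitute u=T, q=F, t=T:
NOT u = F
(NOT u) <-> t = F <-> T = F
NOT q = T
t <-> (NOT q) = T <-> T = T
((NOT u) <-> t) XOR (t <-> (NOT q)) = F XOR T = T
(((NOT u) <-> t) XOR (t <-> (NOT q))) -> q = T -> F = F
NOT ((((NOT u) <-> t) XOR (t <-> (NOT q))) -> q) = T

T


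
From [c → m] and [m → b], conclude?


Hypothetical syllogism: from (P → Q) and (Q → R), infer (P → R).
Chain the two implications through the shared middle term 'm'.

c → b


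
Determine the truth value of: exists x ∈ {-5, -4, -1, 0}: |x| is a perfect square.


Evaluate the predicate on each element: -5:False, -4:True, -1:True, 0:True.
Witness x = -4 satisfies the predicate.

True


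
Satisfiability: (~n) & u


Search for a satisfying assignment over {n, u}.
Try n=False, u=True: the formula evaluates to True.
A satisfying assignment exists.

Satisfiable.


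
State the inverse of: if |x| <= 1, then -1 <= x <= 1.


The inverse of (P → Q) is (¬P → ¬Q). It is equivalent to the converse, not to the original.
Here P = '|x| <= 1' and Q = '-1 <= x <= 1'.

If not (|x| <= 1), then not (-1 <= x <= 1).


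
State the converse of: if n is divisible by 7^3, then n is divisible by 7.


The converse of (P → Q) is (Q → P). It is not in general equivalent to the original.
Here P = 'n is divisible by 7^3' and Q = 'n is divisible by 7'.

If n is divisible by 7, then n is divisible by 7^3.


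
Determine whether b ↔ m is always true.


Build the truth table over {b, m}:
b | m | φ
---------
F | F | T
T | F | F
F | T | F
T | T | T
Counterexample at row 2: with b=T, m=F, the formula is F.

No, it is not a tautology.


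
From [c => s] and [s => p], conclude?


Hypothetical syllogism: from (P → Q) and (Q → R), infer (P → R).
Chain the two implications through the shared middle term 's'.

c => p


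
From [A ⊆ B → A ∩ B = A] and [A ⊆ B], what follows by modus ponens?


Modus ponens: from (P → Q) and P, infer Q.
P = 'A ⊆ B' is asserted, and P → Q holds, so Q follows.

A ∩ B = A.


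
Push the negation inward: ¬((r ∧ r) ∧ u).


De Morgan: the negation of a conjunction is the disjunction of the negations.
Distribute ¬ across ∧, flipping it to ∨, and negate each literal.

((¬r) ∨ (¬r)) ∨ (¬u)


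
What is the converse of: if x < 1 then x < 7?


The converse of (P → Q) is (Q → P). It is not in general equivalent to the original.
Here P = 'x < 1' and Q = 'x < 7'.

If x < 7, then x < 1.


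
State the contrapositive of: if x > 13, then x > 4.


The contrapositive of (P → Q) is (¬Q → ¬P); it is logically equivalent to the original.
Here P = 'x > 13' and Q = 'x > 4'.

If not (x > 4), then not (x > 13).


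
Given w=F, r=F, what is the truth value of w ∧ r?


Conjunction is true only when both operands are true.
Substitute: w=F, r=F.
F ∧ F evaluates to F.

F


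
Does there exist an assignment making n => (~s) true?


Search for a satisfying assignment over {n, s}.
Try n=False, s=False: the formula evaluates to True.
A satisfying assignment exists.

Satisfiable.


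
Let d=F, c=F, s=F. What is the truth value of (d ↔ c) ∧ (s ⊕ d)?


Substitute d=F, c=F, s=F:
d ↔ c = F ↔ F = T
s ⊕ d = F ⊕ F = F
(d ↔ c) ∧ (s ⊕ d) = T ∧ F = F

F


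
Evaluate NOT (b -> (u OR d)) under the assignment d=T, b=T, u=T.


Substitute d=T, b=T, u=T:
u OR d = T OR T = T
b -> (u OR d) = T -> T = T
NOT (b -> (u OR d)) = F

F


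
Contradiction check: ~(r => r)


Truth table over {r}:
r | φ
-----
False | False
True | False
Every row is false.

Yes, it is a contradiction.


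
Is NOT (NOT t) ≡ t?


Compare truth tables:
t | φ | ψ
---------
F | F | F
T | T | T
The columns φ and ψ agree on every row.

Yes, they are logically equivalent.


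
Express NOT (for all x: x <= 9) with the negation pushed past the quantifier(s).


¬(for all x: φ) = there exists x: ¬φ, and ¬(there exists x: φ) = for all x: ¬φ.
Apply to the universal statement.

there exists x: NOT(x <= 9)


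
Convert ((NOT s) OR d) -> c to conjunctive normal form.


Step 1: Rewrite as ¬((¬s) ∨ d) ∨ c = (¬(¬s) ∧ ¬d) ∨ c.
Step 2: Distribute ∨ over ∧.
Step 3: Eliminate any double negations (¬¬X = X).

(s OR c) AND ((NOT d) OR c)


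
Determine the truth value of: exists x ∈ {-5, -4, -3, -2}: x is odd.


Evaluate the predicate on each element: -5:True, -4:False, -3:True, -2:False.
Witness x = -5 satisfies the predicate.

True


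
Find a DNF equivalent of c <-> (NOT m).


Step 1: c ↔ (¬m) is true exactly when both agree: (c ∧ (¬m)) ∨ (¬c ∧ ¬(¬m)).
Step 2: Eliminate any double negations (¬¬X = X).

(c AND (NOT m)) OR ((NOT c) AND m)


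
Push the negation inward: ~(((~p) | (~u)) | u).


De Morgan: the negation of a disjunction is the conjunction of the negations.
Distribute ~ across |, flipping it to &, and negate each literal.

(p & u) & (~u)


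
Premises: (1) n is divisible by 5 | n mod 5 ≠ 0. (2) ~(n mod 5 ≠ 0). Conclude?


Disjunctive syllogism: from (P ∨ Q) and ¬P, infer Q.
One disjunct, 'n mod 5 ≠ 0', is ruled out; the other must hold.

n is divisible by 5
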